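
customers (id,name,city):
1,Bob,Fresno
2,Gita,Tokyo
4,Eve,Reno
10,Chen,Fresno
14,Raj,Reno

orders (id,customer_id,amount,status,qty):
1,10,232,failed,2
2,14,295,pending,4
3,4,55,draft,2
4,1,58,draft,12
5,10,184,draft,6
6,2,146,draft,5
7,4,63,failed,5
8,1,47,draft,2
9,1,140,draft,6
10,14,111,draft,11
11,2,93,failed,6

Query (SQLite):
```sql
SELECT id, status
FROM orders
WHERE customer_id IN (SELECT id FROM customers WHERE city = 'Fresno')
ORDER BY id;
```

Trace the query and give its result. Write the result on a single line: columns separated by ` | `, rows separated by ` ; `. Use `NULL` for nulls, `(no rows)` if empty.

1 | failed ; 4 | draft ; 5 | draft ; 8 | draft ; 9 | draft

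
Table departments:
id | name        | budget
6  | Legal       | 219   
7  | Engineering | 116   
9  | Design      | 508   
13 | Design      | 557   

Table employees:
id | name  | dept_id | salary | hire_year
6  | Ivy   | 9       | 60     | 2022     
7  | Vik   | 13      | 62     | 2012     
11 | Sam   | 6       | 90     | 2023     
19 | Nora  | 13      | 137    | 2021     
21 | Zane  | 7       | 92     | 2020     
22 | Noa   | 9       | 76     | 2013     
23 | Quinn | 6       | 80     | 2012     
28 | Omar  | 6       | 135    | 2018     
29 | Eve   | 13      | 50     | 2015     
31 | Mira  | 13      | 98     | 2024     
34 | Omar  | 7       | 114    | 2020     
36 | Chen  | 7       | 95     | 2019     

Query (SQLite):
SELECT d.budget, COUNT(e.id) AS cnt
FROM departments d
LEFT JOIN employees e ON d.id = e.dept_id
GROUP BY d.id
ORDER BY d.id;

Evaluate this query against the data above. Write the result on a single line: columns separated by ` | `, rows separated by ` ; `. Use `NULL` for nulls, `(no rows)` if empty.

LEFT JOIN keeps every departments row; unmatched ones get NULL for employees columns.
Group by departments.id and compute COUNT(e.id). COUNT(col) of an all-NULL group is 0.
  6: ids {11, 23, 28} → COUNT(e.id)=3
  7: ids {21, 34, 36} → COUNT(e.id)=3
  9: ids {6, 22} → COUNT(e.id)=2
  13: ids {7, 19, 29, 31} → COUNT(e.id)=4

219 | 3 ; 116 | 3 ; 508 | 2 ; 557 | 4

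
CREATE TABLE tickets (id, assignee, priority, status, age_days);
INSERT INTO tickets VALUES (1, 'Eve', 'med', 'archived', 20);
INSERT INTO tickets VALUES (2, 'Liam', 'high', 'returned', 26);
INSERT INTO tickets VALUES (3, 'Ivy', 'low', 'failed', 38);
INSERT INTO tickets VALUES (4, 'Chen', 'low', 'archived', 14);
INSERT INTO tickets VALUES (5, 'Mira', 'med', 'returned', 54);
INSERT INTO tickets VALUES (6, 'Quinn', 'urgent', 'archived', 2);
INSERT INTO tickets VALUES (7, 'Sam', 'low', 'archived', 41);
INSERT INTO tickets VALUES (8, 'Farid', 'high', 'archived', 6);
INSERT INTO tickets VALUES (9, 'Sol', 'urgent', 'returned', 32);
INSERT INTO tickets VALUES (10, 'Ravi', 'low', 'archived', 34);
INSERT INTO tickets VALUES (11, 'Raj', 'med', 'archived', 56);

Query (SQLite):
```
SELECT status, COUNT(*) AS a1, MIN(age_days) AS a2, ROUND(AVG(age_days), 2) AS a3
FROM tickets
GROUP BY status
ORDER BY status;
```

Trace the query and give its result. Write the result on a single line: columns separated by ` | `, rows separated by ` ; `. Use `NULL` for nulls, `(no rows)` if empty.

Group tickets by status.
Per group compute: COUNT(*), MIN(age_days), ROUND(AVG(age_days), 2).
  archived: ids {1, 4, 6, 7, 8, 10, 11} → COUNT(*)=7, MIN(age_days)=2, ROUND(AVG(age_days), 2)=24.71
  failed: ids {3} → COUNT(*)=1, MIN(age_days)=38, ROUND(AVG(age_days), 2)=38
  returned: ids {2, 5, 9} → COUNT(*)=3, MIN(age_days)=26, ROUND(AVG(age_days), 2)=37.33

archived | 7 | 2 | 24.71 ; failed | 1 | 38 | 38 ; returned | 3 | 26 | 37.33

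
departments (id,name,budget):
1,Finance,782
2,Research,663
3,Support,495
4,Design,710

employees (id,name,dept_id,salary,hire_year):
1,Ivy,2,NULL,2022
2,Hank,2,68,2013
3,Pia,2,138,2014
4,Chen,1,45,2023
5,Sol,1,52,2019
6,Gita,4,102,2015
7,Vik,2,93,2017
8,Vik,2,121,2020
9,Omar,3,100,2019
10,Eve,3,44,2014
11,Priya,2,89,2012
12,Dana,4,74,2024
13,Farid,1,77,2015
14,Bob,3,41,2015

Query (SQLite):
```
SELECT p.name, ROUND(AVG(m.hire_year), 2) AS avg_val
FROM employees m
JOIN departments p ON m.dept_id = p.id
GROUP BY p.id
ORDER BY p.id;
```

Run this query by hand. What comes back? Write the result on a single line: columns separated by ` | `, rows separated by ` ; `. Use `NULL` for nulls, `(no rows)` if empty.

Finance | 2019 ; Research | 2016.33 ; Support | 2016 ; Design | 2019.5

Join each employees row to its departments via dept_id.
Group joined rows by departments.id; compute ROUND(AVG(m.hire_year), 2) per group.
  1: ids {4, 5, 13} → ROUND(AVG(m.hire_year), 2)=2019
  2: ids {1, 2, 3, 7, 8, 11} → ROUND(AVG(m.hire_year), 2)=2016.33
  3: ids {9, 10, 14} → ROUND(AVG(m.hire_year), 2)=2016
  4: ids {6, 12} → ROUND(AVG(m.hire_year), 2)=2019.5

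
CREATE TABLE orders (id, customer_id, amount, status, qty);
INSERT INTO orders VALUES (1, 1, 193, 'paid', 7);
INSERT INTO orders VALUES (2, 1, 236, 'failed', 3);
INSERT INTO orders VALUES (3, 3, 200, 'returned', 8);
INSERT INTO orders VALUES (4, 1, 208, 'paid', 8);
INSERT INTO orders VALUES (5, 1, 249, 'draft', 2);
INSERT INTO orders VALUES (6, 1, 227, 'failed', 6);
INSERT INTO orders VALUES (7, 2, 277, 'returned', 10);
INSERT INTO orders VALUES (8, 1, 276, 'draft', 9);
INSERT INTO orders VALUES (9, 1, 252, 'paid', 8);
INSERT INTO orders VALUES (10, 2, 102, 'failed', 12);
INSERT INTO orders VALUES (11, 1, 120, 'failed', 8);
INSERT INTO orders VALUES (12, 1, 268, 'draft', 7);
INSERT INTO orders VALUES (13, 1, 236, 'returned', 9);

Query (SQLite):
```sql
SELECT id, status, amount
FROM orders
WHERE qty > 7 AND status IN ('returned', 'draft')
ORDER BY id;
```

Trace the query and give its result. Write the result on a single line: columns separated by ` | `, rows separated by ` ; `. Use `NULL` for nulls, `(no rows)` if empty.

qty > 7: ids {3, 4, 7, 8, 9, 10, 11, 13}
status IN ('returned', 'draft'): ids {3, 5, 7, 8, 12, 13}
Combine with AND.

3 | returned | 200 ; 7 | returned | 277 ; 8 | draft | 276 ; 13 | returned | 236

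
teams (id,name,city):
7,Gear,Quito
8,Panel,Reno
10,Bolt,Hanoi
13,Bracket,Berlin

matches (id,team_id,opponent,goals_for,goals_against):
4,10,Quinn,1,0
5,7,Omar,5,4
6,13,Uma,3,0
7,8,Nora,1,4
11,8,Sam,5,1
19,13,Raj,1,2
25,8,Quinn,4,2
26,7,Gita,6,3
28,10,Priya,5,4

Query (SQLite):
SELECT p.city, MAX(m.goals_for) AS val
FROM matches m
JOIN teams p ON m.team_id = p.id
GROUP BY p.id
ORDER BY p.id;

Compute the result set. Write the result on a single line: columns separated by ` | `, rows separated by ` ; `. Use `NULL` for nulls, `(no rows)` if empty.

Join each matches row to its teams via team_id.
Group joined rows by teams.id; compute MAX(m.goals_for) per group.
  7: ids {5, 26} → MAX(m.goals_for)=6
  8: ids {7, 11, 25} → MAX(m.goals_for)=5
  10: ids {4, 28} → MAX(m.goals_for)=5
  13: ids {6, 19} → MAX(m.goals_for)=3

Quito | 6 ; Reno | 5 ; Hanoi | 5 ; Berlin | 3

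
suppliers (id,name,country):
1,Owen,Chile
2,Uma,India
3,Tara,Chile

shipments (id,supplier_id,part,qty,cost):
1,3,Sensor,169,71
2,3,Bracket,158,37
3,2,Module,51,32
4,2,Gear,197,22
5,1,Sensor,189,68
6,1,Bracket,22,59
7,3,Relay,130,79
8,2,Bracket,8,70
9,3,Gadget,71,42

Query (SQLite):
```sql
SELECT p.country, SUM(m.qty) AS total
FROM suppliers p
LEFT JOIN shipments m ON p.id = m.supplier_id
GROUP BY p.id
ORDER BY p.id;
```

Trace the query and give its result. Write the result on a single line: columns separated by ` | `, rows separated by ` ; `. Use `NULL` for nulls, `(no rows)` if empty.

LEFT JOIN keeps every suppliers row; unmatched ones get NULL for shipments columns.
Group by suppliers.id and compute SUM(m.qty). SUM over an all-NULL group is NULL.
  1: ids {5, 6} → SUM(m.qty)=211
  2: ids {3, 4, 8} → SUM(m.qty)=256
  3: ids {1, 2, 7, 9} → SUM(m.qty)=528

Chile | 211 ; India | 256 ; Chile | 528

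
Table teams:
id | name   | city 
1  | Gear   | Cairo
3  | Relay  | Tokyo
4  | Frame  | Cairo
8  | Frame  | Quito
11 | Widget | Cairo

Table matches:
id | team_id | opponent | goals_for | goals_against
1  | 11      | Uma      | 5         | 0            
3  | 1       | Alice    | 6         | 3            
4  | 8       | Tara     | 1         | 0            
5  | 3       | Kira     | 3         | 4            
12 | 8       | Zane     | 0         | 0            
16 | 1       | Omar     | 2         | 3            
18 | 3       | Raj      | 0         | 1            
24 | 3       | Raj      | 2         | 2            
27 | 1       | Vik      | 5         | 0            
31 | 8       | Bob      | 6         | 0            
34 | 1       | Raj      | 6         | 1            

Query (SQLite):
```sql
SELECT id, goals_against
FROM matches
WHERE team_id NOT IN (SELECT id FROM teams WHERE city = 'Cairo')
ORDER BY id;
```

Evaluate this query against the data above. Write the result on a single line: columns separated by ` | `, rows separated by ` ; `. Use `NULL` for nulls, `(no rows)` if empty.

4 | 0 ; 5 | 4 ; 12 | 0 ; 18 | 1 ; 24 | 2 ; 31 | 0

Inner query: teams.id where city = 'Cairo'.
Outer: keep matches rows whose team_id is not in that set.
Inner query → {1, 4, 11}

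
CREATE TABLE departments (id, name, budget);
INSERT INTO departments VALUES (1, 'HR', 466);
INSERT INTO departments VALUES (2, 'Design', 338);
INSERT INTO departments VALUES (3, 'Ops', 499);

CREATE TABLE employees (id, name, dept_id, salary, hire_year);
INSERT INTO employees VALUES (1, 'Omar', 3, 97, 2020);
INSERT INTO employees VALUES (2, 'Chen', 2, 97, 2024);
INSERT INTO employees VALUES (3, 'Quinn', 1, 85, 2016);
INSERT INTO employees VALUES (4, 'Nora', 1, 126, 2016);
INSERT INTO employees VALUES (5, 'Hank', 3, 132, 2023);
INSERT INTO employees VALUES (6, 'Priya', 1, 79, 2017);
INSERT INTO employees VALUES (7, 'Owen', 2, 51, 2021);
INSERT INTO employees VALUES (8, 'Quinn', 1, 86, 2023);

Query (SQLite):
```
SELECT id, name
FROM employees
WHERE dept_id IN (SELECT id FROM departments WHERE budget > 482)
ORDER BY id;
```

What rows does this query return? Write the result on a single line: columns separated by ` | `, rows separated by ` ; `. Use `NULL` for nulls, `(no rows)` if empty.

Inner query: departments.id where budget > 482.
Outer: keep employees rows whose dept_id is in that set.
Inner query → {3}

1 | Omar ; 5 | Hank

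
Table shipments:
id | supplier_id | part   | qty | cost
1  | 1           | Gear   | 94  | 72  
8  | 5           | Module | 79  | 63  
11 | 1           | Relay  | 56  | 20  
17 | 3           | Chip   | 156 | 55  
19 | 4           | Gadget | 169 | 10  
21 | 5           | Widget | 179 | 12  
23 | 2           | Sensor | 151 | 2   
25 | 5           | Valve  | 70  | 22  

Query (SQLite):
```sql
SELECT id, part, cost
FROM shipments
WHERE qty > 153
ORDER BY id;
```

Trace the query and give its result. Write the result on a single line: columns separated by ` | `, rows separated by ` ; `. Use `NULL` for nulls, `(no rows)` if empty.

qty > 153: ids {17, 19, 21}

17 | Chip | 55 ; 19 | Gadget | 10 ; 21 | Widget | 12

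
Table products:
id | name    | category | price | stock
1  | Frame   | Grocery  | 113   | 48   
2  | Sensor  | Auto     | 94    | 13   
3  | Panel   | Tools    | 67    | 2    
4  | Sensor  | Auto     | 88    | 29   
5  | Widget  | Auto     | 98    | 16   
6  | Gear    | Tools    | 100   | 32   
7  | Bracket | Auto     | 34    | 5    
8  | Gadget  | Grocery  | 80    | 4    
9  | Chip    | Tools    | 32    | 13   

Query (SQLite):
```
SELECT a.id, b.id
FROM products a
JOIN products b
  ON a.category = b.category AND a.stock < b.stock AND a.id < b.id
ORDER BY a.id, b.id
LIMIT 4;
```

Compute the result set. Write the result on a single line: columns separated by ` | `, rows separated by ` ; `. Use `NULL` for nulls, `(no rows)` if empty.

2 | 4 ; 2 | 5 ; 3 | 6 ; 3 | 9

Pairs (a,b) with same category, a.stock < b.stock, a.id < b.id.
category groups: Auto:{2,4,5,7} Grocery:{1,8} Tools:{3,6,9}
Ordered by (a.id, b.id); first 4.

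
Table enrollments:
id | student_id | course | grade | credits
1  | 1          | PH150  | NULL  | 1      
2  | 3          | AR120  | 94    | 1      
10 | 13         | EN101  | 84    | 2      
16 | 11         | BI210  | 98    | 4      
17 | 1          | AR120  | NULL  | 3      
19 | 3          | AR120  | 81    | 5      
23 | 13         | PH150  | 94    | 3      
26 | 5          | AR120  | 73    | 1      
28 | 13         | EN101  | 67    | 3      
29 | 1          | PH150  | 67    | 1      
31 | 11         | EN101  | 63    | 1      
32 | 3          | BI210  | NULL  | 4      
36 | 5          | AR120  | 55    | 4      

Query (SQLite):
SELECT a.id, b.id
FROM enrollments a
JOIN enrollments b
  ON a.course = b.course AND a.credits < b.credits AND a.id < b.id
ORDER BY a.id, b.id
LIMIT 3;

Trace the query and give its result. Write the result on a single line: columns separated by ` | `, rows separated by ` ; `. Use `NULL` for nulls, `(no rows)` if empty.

1 | 23 ; 2 | 17 ; 2 | 19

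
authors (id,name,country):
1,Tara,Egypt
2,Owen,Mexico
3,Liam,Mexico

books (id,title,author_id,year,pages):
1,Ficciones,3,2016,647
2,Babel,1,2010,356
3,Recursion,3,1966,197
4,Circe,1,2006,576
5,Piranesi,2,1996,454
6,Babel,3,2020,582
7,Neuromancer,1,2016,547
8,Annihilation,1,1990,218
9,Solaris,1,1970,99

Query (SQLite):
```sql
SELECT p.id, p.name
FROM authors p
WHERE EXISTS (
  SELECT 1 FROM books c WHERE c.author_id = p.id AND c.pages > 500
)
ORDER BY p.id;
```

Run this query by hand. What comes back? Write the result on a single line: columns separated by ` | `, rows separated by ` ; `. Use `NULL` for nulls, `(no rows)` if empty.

For each authors row, check whether any books with matching author_id has pages > 500.
Keep rows where that is true.

1 | Tara ; 3 | Liam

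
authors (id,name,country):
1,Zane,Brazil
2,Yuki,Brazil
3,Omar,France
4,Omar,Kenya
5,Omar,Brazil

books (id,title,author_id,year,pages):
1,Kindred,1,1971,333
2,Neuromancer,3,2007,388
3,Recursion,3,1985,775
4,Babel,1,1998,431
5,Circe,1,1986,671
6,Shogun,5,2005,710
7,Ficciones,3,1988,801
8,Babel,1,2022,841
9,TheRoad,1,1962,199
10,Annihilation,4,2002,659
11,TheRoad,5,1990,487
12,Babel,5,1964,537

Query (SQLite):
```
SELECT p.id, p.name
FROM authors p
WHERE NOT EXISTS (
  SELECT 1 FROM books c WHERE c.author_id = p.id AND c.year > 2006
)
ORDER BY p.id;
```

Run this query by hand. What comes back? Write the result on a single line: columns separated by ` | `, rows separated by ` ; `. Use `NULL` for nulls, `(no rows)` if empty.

For each authors row, check whether any books with matching author_id has year > 2006.
Keep rows where that is false.

2 | Yuki ; 4 | Omar ; 5 | Omar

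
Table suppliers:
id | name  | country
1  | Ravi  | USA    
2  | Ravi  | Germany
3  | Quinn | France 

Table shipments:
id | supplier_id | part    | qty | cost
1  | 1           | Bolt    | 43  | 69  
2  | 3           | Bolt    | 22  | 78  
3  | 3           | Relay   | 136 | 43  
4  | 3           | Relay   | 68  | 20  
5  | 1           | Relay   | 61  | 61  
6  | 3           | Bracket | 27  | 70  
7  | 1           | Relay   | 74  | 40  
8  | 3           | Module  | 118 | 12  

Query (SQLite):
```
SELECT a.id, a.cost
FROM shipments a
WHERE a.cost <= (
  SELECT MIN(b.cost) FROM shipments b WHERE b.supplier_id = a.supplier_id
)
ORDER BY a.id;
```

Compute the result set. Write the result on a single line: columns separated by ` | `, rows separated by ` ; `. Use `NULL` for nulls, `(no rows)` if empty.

7 | 40 ; 8 | 12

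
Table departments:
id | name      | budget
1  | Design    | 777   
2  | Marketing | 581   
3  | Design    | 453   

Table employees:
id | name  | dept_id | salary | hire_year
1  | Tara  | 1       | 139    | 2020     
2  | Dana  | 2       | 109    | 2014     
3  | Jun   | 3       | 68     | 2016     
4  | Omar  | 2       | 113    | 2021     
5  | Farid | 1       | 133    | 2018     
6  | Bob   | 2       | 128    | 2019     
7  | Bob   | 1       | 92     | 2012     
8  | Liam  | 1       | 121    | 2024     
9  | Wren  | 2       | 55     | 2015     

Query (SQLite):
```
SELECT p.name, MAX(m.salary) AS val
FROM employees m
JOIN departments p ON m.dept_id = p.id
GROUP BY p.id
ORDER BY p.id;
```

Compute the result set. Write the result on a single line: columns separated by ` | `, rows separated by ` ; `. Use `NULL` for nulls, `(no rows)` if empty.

Design | 139 ; Marketing | 128 ; Design | 68

Join each employees row to its departments via dept_id.
Group joined rows by departments.id; compute MAX(m.salary) per group.
  1: ids {1, 5, 7, 8} → MAX(m.salary)=139
  2: ids {2, 4, 6, 9} → MAX(m.salary)=128
  3: ids {3} → MAX(m.salary)=68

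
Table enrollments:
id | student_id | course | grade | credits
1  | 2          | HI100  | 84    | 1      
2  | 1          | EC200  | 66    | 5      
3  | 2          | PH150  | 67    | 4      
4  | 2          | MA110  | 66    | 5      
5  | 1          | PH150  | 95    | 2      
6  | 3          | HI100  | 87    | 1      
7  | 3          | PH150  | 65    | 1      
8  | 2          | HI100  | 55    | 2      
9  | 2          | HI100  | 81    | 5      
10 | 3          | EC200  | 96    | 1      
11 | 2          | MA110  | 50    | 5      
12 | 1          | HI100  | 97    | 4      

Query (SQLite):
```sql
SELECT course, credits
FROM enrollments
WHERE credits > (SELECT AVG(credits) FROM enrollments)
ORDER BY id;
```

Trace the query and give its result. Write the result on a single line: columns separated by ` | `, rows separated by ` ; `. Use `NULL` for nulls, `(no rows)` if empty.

Scalar subquery: AVG(credits) over all enrollments rows = 3.0.
Keep rows where credits > that value.

EC200 | 5 ; PH150 | 4 ; MA110 | 5 ; HI100 | 5 ; MA110 | 5 ; HI100 | 4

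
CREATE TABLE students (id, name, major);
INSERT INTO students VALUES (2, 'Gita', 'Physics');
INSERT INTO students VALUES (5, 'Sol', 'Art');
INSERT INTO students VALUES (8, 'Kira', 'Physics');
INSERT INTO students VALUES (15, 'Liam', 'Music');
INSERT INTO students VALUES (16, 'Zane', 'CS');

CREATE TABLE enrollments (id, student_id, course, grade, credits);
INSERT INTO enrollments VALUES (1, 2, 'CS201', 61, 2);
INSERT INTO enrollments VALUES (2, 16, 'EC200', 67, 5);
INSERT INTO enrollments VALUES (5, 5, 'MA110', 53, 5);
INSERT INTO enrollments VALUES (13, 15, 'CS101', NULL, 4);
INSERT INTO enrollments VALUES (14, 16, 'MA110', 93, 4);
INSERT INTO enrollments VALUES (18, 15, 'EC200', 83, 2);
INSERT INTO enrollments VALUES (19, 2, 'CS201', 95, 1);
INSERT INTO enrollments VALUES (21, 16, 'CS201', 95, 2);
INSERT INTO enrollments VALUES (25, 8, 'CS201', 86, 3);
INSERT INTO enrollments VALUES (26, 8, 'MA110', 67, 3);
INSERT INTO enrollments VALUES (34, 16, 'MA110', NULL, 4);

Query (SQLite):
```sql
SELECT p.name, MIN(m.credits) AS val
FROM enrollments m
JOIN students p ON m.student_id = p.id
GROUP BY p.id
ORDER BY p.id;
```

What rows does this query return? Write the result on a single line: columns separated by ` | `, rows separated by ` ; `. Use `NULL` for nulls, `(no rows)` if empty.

Gita | 1 ; Sol | 5 ; Kira | 3 ; Liam | 2 ; Zane | 2

Join each enrollments row to its students via student_id.
Group joined rows by students.id; compute MIN(m.credits) per group.
  2: ids {1, 19} → MIN(m.credits)=1
  5: ids {5} → MIN(m.credits)=5
  8: ids {25, 26} → MIN(m.credits)=3
  15: ids {13, 18} → MIN(m.credits)=2
  16: ids {2, 14, 21, 34} → MIN(m.credits)=2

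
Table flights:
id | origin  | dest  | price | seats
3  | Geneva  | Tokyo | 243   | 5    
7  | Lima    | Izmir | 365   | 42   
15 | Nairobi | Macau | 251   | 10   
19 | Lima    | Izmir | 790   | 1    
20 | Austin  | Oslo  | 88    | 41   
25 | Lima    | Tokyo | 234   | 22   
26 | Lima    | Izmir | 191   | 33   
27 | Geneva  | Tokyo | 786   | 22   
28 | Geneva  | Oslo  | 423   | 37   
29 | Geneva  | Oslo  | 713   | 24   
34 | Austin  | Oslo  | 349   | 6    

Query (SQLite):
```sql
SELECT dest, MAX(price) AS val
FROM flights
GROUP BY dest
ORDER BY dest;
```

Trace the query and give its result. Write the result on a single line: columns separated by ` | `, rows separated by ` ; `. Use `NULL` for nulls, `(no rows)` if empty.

Izmir | 790 ; Macau | 251 ; Oslo | 713 ; Tokyo | 786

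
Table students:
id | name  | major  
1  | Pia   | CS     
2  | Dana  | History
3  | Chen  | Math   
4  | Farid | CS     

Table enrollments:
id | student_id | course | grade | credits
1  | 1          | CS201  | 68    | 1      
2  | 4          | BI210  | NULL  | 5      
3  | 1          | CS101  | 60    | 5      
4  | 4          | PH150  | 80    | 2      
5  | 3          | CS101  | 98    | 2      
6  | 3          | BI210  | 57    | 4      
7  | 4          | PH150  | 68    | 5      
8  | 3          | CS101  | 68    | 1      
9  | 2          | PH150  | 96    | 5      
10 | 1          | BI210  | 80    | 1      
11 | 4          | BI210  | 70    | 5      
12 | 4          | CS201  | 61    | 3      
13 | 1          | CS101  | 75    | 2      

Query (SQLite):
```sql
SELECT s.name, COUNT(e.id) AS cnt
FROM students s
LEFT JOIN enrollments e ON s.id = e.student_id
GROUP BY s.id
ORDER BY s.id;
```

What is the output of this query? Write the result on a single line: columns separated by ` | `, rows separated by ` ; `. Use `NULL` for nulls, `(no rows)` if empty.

LEFT JOIN keeps every students row; unmatched ones get NULL for enrollments columns.
Group by students.id and compute COUNT(e.id). COUNT(col) of an all-NULL group is 0.
  1: ids {1, 3, 10, 13} → COUNT(e.id)=4
  2: ids {9} → COUNT(e.id)=1
  3: ids {5, 6, 8} → COUNT(e.id)=3
  4: ids {2, 4, 7, 11, 12} → COUNT(e.id)=5

Pia | 4 ; Dana | 1 ; Chen | 3 ; Farid | 5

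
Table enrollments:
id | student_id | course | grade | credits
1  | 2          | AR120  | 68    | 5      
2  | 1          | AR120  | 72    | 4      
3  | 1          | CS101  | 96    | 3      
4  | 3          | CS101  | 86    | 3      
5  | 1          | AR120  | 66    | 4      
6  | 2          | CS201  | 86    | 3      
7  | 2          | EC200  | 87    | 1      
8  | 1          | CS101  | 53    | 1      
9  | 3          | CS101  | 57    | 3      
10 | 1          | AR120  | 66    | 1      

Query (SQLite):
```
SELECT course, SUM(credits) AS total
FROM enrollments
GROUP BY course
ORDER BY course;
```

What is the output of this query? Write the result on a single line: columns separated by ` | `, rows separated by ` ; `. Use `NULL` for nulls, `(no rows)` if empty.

AR120 | 14 ; CS101 | 10 ; CS201 | 3 ; EC200 | 1

Partition enrollments by course; compute SUM(credits) within each group.
  AR120: ids {1, 2, 5, 10} → SUM(credits)=14
  CS101: ids {3, 4, 8, 9} → SUM(credits)=10
  CS201: ids {6} → SUM(credits)=3
  EC200: ids {7} → SUM(credits)=1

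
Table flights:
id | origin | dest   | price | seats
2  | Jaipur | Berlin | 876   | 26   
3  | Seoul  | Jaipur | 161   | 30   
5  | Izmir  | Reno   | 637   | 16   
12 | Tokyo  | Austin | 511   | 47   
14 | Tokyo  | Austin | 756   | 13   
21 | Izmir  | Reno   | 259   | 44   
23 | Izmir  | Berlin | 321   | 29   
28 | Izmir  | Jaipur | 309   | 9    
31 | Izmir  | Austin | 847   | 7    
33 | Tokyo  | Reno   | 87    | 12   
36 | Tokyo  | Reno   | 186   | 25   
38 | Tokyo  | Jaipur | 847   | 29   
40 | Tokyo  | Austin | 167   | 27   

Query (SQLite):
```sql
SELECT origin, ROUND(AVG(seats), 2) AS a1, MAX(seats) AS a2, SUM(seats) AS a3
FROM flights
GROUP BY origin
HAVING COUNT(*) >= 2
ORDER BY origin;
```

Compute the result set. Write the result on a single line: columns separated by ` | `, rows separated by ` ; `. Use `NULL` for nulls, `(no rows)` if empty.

Group flights by origin.
Per group compute: ROUND(AVG(seats), 2), MAX(seats), SUM(seats).
HAVING: drop groups with fewer than 2 rows.
  Izmir: ids {5, 21, 23, 28, 31} → ROUND(AVG(seats), 2)=21, MAX(seats)=44, SUM(seats)=105
  Jaipur: ids {2} → ROUND(AVG(seats), 2)=26, MAX(seats)=26, SUM(seats)=26
  Seoul: ids {3} → ROUND(AVG(seats), 2)=30, MAX(seats)=30, SUM(seats)=30
  Tokyo: ids {12, 14, 33, 36, 38, 40} → ROUND(AVG(seats), 2)=25.5, MAX(seats)=47, SUM(seats)=153

Izmir | 21 | 44 | 105 ; Tokyo | 25.5 | 47 | 153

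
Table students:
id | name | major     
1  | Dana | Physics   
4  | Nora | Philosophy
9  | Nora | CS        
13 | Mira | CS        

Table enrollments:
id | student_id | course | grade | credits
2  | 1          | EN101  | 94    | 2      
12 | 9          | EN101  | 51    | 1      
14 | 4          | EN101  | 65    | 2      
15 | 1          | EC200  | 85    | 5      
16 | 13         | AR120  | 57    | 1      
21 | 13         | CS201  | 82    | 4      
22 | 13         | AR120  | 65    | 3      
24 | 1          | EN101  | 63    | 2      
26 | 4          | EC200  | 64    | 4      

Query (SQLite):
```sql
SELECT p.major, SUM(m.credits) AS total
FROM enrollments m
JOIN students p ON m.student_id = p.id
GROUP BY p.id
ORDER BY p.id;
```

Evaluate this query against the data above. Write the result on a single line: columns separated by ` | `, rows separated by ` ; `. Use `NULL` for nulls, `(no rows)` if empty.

Physics | 9 ; Philosophy | 6 ; CS | 1 ; CS | 8

Join each enrollments row to its students via student_id.
Group joined rows by students.id; compute SUM(m.credits) per group.
  1: ids {2, 15, 24} → SUM(m.credits)=9
  4: ids {14, 26} → SUM(m.credits)=6
  9: ids {12} → SUM(m.credits)=1
  13: ids {16, 21, 22} → SUM(m.credits)=8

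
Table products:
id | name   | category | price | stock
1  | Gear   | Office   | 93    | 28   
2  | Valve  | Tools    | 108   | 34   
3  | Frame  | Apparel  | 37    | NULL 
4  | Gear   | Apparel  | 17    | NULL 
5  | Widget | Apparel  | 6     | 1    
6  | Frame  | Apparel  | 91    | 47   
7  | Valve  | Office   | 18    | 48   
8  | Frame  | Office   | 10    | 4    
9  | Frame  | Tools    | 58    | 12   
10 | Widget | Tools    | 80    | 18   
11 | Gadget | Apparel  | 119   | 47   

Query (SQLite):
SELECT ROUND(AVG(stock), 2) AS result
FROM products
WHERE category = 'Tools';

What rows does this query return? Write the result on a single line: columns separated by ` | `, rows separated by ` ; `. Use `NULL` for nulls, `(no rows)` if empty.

21.33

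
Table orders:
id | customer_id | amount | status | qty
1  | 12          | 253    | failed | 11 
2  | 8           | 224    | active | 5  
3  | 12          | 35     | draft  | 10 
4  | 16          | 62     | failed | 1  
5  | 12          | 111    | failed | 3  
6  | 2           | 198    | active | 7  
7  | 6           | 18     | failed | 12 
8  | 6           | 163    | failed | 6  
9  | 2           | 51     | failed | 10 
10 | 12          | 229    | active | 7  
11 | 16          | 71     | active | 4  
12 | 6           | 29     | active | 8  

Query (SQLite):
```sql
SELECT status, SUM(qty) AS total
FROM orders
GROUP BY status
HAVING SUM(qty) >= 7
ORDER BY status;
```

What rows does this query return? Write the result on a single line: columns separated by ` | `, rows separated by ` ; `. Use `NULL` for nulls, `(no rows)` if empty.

Partition orders by status; compute SUM(qty) within each group.
HAVING: keep groups where SUM(qty) >= 7.
  active: ids {2, 6, 10, 11, 12} → SUM(qty)=31
  draft: ids {3} → SUM(qty)=10
  failed: ids {1, 4, 5, 7, 8, 9} → SUM(qty)=43

active | 31 ; draft | 10 ; failed | 43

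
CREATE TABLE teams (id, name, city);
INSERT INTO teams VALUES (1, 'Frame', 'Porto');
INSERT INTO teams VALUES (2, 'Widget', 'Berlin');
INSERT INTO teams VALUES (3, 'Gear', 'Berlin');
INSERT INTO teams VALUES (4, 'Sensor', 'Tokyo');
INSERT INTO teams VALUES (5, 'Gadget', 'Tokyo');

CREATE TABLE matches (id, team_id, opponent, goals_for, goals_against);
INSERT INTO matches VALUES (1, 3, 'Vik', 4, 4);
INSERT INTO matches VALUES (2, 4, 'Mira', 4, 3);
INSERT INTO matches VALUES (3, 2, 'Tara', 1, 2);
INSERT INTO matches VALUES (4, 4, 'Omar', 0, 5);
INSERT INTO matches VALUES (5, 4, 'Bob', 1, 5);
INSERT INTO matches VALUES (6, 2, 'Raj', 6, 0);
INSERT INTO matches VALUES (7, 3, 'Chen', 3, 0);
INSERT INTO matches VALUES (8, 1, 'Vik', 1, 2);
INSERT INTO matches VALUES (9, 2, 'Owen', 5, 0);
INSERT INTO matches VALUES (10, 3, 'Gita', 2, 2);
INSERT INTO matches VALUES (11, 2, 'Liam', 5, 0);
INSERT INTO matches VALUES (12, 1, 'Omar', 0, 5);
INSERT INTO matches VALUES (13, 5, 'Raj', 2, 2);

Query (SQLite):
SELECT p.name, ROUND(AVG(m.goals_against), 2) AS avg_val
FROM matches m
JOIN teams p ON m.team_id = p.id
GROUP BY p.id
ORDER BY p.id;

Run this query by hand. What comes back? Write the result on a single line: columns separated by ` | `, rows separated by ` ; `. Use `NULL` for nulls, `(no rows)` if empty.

Frame | 3.5 ; Widget | 0.5 ; Gear | 2 ; Sensor | 4.33 ; Gadget | 2

Join each matches row to its teams via team_id.
Group joined rows by teams.id; compute ROUND(AVG(m.goals_against), 2) per group.
  1: ids {8, 12} → ROUND(AVG(m.goals_against), 2)=3.5
  2: ids {3, 6, 9, 11} → ROUND(AVG(m.goals_against), 2)=0.5
  3: ids {1, 7, 10} → ROUND(AVG(m.goals_against), 2)=2
  4: ids {2, 4, 5} → ROUND(AVG(m.goals_against), 2)=4.33
  5: ids {13} → ROUND(AVG(m.goals_against), 2)=2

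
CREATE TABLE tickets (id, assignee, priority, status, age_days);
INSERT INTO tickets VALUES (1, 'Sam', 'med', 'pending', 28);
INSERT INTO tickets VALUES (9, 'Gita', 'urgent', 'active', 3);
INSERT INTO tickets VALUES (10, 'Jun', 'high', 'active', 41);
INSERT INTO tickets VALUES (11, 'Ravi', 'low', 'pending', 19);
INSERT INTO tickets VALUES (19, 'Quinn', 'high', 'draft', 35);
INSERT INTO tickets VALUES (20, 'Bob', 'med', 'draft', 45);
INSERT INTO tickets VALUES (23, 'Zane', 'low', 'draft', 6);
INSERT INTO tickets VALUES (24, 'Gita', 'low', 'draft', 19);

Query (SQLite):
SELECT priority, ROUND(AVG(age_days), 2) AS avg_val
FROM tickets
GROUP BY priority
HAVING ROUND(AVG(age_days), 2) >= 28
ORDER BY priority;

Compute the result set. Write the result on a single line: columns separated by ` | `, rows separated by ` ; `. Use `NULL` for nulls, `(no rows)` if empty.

Partition tickets by priority; compute ROUND(AVG(age_days), 2) within each group.
HAVING: keep groups where ROUND(AVG(age_days), 2) >= 28.
  high: ids {10, 19} → ROUND(AVG(age_days), 2)=38
  low: ids {11, 23, 24} → ROUND(AVG(age_days), 2)=14.67
  med: ids {1, 20} → ROUND(AVG(age_days), 2)=36.5
  urgent: ids {9} → ROUND(AVG(age_days), 2)=3

high | 38 ; med | 36.5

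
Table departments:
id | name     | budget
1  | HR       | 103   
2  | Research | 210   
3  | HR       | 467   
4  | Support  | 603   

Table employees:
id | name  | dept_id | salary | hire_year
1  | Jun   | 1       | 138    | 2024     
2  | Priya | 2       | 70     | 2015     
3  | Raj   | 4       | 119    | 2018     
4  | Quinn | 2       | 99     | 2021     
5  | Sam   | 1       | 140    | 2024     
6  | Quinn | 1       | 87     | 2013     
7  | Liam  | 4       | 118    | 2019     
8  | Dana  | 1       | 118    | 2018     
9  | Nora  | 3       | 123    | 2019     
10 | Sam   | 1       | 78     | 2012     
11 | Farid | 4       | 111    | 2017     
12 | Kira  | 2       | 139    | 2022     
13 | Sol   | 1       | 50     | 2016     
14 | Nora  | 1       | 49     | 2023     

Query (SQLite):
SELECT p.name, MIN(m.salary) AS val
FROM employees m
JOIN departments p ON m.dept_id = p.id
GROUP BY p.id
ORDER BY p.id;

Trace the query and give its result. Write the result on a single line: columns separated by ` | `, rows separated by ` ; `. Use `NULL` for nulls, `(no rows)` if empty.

Join each employees row to its departments via dept_id.
Group joined rows by departments.id; compute MIN(m.salary) per group.
  1: ids {1, 5, 6, 8, 10, 13, 14} → MIN(m.salary)=49
  2: ids {2, 4, 12} → MIN(m.salary)=70
  3: ids {9} → MIN(m.salary)=123
  4: ids {3, 7, 11} → MIN(m.salary)=111

HR | 49 ; Research | 70 ; HR | 123 ; Support | 111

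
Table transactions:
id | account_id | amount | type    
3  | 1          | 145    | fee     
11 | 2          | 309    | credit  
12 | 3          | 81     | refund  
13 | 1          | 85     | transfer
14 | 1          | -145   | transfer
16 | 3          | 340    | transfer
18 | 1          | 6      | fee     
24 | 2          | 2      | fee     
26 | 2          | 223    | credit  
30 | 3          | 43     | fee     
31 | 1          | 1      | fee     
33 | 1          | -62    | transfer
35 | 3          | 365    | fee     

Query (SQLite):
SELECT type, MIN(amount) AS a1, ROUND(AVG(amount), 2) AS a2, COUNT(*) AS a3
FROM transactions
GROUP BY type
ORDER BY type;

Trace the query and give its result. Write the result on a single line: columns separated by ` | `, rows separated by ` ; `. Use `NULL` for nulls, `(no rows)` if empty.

Group transactions by type.
Per group compute: MIN(amount), ROUND(AVG(amount), 2), COUNT(*).
  credit: ids {11, 26} → MIN(amount)=223, ROUND(AVG(amount), 2)=266, COUNT(*)=2
  fee: ids {3, 18, 24, 30, 31, 35} → MIN(amount)=1, ROUND(AVG(amount), 2)=93.67, COUNT(*)=6
  refund: ids {12} → MIN(amount)=81, ROUND(AVG(amount), 2)=81, COUNT(*)=1
  transfer: ids {13, 14, 16, 33} → MIN(amount)=-145, ROUND(AVG(amount), 2)=54.5, COUNT(*)=4

credit | 223 | 266 | 2 ; fee | 1 | 93.67 | 6 ; refund | 81 | 81 | 1 ; transfer | -145 | 54.5 | 4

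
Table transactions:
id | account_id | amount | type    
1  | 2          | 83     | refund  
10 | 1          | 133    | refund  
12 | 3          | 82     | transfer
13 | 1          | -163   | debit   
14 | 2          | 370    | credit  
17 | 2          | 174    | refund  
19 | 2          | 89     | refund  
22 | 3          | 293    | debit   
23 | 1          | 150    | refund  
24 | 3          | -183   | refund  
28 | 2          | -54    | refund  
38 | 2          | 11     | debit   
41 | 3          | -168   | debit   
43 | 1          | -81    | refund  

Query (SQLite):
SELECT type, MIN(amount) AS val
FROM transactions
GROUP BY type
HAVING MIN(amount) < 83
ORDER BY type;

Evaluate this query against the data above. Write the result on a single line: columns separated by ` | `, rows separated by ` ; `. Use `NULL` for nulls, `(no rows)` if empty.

debit | -168 ; refund | -183 ; transfer | 82

Partition transactions by type; compute MIN(amount) within each group.
HAVING: keep groups where MIN(amount) < 83.
  credit: ids {14} → MIN(amount)=370
  debit: ids {13, 22, 38, 41} → MIN(amount)=-168
  refund: ids {1, 10, 17, 19, 23, 24, 28, 43} → MIN(amount)=-183
  transfer: ids {12} → MIN(amount)=82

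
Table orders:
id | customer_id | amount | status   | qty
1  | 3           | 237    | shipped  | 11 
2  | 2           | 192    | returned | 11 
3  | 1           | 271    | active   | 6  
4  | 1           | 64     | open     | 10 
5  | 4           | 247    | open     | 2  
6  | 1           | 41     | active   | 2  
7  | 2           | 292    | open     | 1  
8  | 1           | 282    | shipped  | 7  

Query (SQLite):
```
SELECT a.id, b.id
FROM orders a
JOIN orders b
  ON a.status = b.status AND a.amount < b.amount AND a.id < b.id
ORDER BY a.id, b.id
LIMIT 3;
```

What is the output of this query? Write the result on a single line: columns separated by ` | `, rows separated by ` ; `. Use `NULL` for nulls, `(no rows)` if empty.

Pairs (a,b) with same status, a.amount < b.amount, a.id < b.id.
status groups: active:{3,6} open:{4,5,7} returned:{2} shipped:{1,8}
Ordered by (a.id, b.id); first 3.

1 | 8 ; 4 | 5 ; 4 | 7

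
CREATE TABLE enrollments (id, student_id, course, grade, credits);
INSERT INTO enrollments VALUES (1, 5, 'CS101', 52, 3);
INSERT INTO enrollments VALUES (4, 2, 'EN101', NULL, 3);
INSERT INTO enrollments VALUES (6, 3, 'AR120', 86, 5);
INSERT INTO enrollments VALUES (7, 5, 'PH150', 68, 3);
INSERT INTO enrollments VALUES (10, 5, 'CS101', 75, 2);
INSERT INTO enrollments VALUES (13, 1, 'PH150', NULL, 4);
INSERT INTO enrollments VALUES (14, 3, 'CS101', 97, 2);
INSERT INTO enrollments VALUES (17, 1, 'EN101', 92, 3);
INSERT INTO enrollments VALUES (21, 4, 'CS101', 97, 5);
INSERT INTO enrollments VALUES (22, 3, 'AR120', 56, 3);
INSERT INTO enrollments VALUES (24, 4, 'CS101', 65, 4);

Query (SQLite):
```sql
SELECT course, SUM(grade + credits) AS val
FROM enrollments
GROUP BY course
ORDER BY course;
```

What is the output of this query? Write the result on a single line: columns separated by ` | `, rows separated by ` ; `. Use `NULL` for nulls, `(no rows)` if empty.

AR120 | 150 ; CS101 | 402 ; EN101 | 95 ; PH150 | 71

For each row compute grade + credits.
Group by course; take SUM of the expression per group.
  AR120: ids {6, 22} → SUM(grade + credits)=150
  CS101: ids {1, 10, 14, 21, 24} → SUM(grade + credits)=402
  EN101: ids {4, 17} → SUM(grade + credits)=95
  PH150: ids {7, 13} → SUM(grade + credits)=71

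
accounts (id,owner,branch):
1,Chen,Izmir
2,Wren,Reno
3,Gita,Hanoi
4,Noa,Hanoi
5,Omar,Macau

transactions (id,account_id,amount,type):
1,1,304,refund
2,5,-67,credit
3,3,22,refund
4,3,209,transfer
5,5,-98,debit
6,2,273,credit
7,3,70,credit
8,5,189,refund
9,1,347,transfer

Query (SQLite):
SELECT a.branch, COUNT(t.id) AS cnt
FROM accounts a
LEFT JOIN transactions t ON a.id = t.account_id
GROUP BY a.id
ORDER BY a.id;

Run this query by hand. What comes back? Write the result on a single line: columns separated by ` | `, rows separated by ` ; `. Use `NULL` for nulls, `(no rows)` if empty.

Izmir | 2 ; Reno | 1 ; Hanoi | 3 ; Hanoi | 0 ; Macau | 3

LEFT JOIN keeps every accounts row; unmatched ones get NULL for transactions columns.
Group by accounts.id and compute COUNT(t.id). COUNT(col) of an all-NULL group is 0.
  1: ids {1, 9} → COUNT(t.id)=2
  2: ids {6} → COUNT(t.id)=1
  3: ids {3, 4, 7} → COUNT(t.id)=3
  4: ids {—} → COUNT(t.id)=0
  5: ids {2, 5, 8} → COUNT(t.id)=3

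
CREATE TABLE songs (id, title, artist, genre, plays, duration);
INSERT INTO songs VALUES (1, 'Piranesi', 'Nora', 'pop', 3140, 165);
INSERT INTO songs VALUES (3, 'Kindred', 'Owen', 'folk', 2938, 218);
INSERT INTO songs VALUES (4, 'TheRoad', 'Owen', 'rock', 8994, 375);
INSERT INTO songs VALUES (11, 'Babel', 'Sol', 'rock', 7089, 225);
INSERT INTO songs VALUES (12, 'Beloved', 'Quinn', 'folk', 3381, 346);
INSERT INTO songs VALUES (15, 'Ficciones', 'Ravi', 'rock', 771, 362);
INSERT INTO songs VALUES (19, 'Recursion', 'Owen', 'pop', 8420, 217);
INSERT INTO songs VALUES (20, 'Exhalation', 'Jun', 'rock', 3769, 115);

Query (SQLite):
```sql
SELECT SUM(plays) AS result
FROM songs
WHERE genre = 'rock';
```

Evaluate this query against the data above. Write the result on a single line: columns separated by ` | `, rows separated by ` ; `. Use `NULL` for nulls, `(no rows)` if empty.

20623

Rows where genre='rock' → plays values: [8994, 7089, 771, 3769].
SUM of non-NULL values = 20623.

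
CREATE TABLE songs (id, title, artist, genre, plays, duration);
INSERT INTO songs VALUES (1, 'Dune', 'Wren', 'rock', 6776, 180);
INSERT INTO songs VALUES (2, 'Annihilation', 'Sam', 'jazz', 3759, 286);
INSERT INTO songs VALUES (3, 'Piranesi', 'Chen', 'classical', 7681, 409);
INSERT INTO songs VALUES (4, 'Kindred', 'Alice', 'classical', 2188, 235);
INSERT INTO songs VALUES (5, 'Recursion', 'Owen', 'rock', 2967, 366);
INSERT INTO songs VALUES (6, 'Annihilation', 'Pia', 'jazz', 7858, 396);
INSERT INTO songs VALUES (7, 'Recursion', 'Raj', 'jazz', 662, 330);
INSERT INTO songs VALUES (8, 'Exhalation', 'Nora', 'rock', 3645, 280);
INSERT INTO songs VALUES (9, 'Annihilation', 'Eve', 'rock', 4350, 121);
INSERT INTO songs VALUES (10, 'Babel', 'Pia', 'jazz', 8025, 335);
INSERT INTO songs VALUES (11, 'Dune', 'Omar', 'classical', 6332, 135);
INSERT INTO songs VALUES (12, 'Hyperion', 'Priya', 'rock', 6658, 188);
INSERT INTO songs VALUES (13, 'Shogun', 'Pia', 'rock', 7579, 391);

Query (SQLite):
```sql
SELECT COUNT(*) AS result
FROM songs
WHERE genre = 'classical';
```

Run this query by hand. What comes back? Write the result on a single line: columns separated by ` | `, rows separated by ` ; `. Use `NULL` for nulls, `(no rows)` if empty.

3

Rows where genre='classical' → duration values: [409, 235, 135].
COUNT(*) counts rows → 3.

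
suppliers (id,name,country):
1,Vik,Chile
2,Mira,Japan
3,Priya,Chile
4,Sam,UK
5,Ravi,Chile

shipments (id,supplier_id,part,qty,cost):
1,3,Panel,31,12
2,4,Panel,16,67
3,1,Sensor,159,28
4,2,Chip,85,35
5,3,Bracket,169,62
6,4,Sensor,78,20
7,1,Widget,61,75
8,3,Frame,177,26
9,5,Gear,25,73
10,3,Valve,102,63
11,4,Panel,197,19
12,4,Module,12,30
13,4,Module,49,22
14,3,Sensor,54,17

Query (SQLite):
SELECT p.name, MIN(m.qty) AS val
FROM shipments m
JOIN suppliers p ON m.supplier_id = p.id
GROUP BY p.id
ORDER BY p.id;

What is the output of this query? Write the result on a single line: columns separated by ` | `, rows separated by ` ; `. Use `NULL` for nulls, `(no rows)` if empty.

Vik | 61 ; Mira | 85 ; Priya | 31 ; Sam | 12 ; Ravi | 25

Join each shipments row to its suppliers via supplier_id.
Group joined rows by suppliers.id; compute MIN(m.qty) per group.
  1: ids {3, 7} → MIN(m.qty)=61
  2: ids {4} → MIN(m.qty)=85
  3: ids {1, 5, 8, 10, 14} → MIN(m.qty)=31
  4: ids {2, 6, 11, 12, 13} → MIN(m.qty)=12
  5: ids {9} → MIN(m.qty)=25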